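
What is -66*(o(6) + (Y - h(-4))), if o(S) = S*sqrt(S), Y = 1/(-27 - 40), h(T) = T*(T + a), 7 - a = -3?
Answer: -106062/67 - 396*sqrt(6) ≈ -2553.0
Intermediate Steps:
a = 10 (a = 7 - 1*(-3) = 7 + 3 = 10)
h(T) = T*(10 + T) (h(T) = T*(T + 10) = T*(10 + T))
Y = -1/67 (Y = 1/(-67) = -1/67 ≈ -0.014925)
o(S) = S**(3/2)
-66*(o(6) + (Y - h(-4))) = -66*(6**(3/2) + (-1/67 - (-4)*(10 - 4))) = -66*(6*sqrt(6) + (-1/67 - (-4)*6)) = -66*(6*sqrt(6) + (-1/67 - 1*(-24))) = -66*(6*sqrt(6) + (-1/67 + 24)) = -66*(6*sqrt(6) + 1607/67) = -66*(1607/67 + 6*sqrt(6)) = -106062/67 - 396*sqrt(6)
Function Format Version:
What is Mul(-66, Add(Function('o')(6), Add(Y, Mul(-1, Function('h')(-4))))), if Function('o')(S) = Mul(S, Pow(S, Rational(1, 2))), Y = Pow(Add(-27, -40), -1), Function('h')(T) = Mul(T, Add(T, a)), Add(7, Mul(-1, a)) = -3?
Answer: Add(Rational(-106062, 67), Mul(-396, Pow(6, Rational(1, 2)))) ≈ -2553.0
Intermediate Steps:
a = 10 (a = Add(7, Mul(-1, -3)) = Add(7, 3) = 10)
Function('h')(T) = Mul(T, Add(10, T)) (Function('h')(T) = Mul(T, Add(T, 10)) = Mul(T, Add(10, T)))
Y = Rational(-1, 67) (Y = Pow(-67, -1) = Rational(-1, 67) ≈ -0.014925)
Function('o')(S) = Pow(S, Rational(3, 2))
Mul(-66, Add(Function('o')(6), Add(Y, Mul(-1, Function('h')(-4))))) = Mul(-66, Add(Pow(6, Rational(3, 2)), Add(Rational(-1, 67), Mul(-1, Mul(-4, Add(10, -4)))))) = Mul(-66, Add(Mul(6, Pow(6, Rational(1, 2))), Add(Rational(-1, 67), Mul(-1, Mul(-4, 6))))) = Mul(-66, Add(Mul(6, Pow(6, Rational(1, 2))), Add(Rational(-1, 67), Mul(-1, -24)))) = Mul(-66, Add(Mul(6, Pow(6, Rational(1, 2))), Add(Rational(-1, 67), 24))) = Mul(-66, Add(Mul(6, Pow(6, Rational(1, 2))), Rational(1607, 67))) = Mul(-66, Add(Rational(1607, 67), Mul(6, Pow(6, Rational(1, 2))))) = Add(Rational(-106062, 67), Mul(-396, Pow(6, Rational(1, 2))))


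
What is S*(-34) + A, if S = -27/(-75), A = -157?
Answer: -4231/25 ≈ -169.24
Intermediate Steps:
S = 9/25 (S = -27*(-1/75) = 9/25 ≈ 0.36000)
S*(-34) + A = (9/25)*(-34) - 157 = -306/25 - 157 = -4231/25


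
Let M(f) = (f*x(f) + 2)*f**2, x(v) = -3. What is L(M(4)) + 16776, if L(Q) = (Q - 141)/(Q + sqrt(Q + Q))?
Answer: 2718013/162 + 301*I*sqrt(5)/3240 ≈ 16778.0 + 0.20773*I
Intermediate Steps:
M(f) = f**2*(2 - 3*f) (M(f) = (f*(-3) + 2)*f**2 = (-3*f + 2)*f**2 = (2 - 3*f)*f**2 = f**2*(2 - 3*f))
L(Q) = (-141 + Q)/(Q + sqrt(2)*sqrt(Q)) (L(Q) = (-141 + Q)/(Q + sqrt(2*Q)) = (-141 + Q)/(Q + sqrt(2)*sqrt(Q)))
L(M(4)) + 16776 = (-141 + 4**2*(2 - 3*4))/(4**2*(2 - 3*4) + sqrt(2)*sqrt(4**2*(2 - 3*4))) + 16776 = (-141 + 16*(2 - 12))/(16*(2 - 12) + sqrt(2)*sqrt(16*(2 - 12))) + 16776 = (-141 + 16*(-10))/(16*(-10) + sqrt(2)*sqrt(16*(-10))) + 16776 = (-141 - 160)/(-160 + sqrt(2)*sqrt(-160)) + 16776 = -301/(-160 + sqrt(2)*(4*I*sqrt(10))) + 16776 = -301/(-160 + 8*I*sqrt(5)) + 16776 = 16776 - 301/(-160 + 8*I*sqrt(5))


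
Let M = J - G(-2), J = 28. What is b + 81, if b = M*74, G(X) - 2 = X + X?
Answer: 2301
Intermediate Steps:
G(X) = 2 + 2*X (G(X) = 2 + (X + X) = 2 + 2*X)
M = 30 (M = 28 - (2 + 2*(-2)) = 28 - (2 - 4) = 28 - 1*(-2) = 28 + 2 = 30)
b = 2220 (b = 30*74 = 2220)
b + 81 = 2220 + 81 = 2301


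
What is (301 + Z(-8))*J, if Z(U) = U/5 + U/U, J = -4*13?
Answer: -78104/5 ≈ -15621.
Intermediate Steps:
J = -52
Z(U) = 1 + U/5 (Z(U) = U*(1/5) + 1 = U/5 + 1 = 1 + U/5)
(301 + Z(-8))*J = (301 + (1 + (1/5)*(-8)))*(-52) = (301 + (1 - 8/5))*(-52) = (301 - 3/5)*(-52) = (1502/5)*(-52) = -78104/5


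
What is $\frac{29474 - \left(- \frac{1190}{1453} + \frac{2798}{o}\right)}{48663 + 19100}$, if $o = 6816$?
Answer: $\frac{145952083349}{335550449712} \approx 0.43496$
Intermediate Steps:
$\frac{29474 - \left(- \frac{1190}{1453} + \frac{2798}{o}\right)}{48663 + 19100} = \frac{29474 - \left(- \frac{1190}{1453} + \frac{1399}{3408}\right)}{48663 + 19100} = \frac{29474 - - \frac{2022773}{4951824}}{67763} = \left(29474 + \left(\frac{1190}{1453} - \frac{1399}{3408}\right)\right) \frac{1}{67763} = \left(29474 + \frac{2022773}{4951824}\right) \frac{1}{67763} = \frac{145952083349}{4951824} \cdot \frac{1}{67763} = \frac{145952083349}{335550449712}$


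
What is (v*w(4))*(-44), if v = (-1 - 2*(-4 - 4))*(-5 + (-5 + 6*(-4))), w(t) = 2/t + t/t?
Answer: 33660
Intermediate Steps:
w(t) = 1 + 2/t (w(t) = 2/t + 1 = 1 + 2/t)
v = -510 (v = (-1 - 2*(-8))*(-5 + (-5 - 24)) = (-1 + 16)*(-5 - 29) = 15*(-34) = -510)
(v*w(4))*(-44) = -510*(2 + 4)/4*(-44) = -255*6/2*(-44) = -510*3/2*(-44) = -765*(-44) = 33660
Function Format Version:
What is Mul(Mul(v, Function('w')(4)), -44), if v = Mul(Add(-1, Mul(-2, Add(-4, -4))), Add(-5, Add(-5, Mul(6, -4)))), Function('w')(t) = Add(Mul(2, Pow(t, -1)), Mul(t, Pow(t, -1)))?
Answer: 33660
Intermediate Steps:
Function('w')(t) = Add(1, Mul(2, Pow(t, -1))) (Function('w')(t) = Add(Mul(2, Pow(t, -1)), 1) = Add(1, Mul(2, Pow(t, -1))))
v = -510 (v = Mul(Add(-1, Mul(-2, -8)), Add(-5, Add(-5, -24))) = Mul(Add(-1, 16), Add(-5, -29)) = Mul(15, -34) = -510)
Mul(Mul(v, Function('w')(4)), -44) = Mul(Mul(-510, Mul(Pow(4, -1), Add(2, 4))), -44) = Mul(Mul(-510, Mul(Rational(1, 4), 6)), -44) = Mul(Mul(-510, Rational(3, 2)), -44) = Mul(-765, -44) = 33660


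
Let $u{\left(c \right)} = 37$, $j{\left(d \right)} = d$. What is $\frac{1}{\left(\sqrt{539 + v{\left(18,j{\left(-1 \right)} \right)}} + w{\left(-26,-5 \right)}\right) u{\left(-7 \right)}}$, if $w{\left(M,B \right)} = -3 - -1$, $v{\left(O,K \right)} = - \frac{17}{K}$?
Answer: $\frac{1}{10212} + \frac{\sqrt{139}}{10212} \approx 0.0012524$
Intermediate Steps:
$w{\left(M,B \right)} = -2$ ($w{\left(M,B \right)} = -3 + 1 = -2$)
$\frac{1}{\left(\sqrt{539 + v{\left(18,j{\left(-1 \right)} \right)}} + w{\left(-26,-5 \right)}\right) u{\left(-7 \right)}} = \frac{1}{\left(\sqrt{539 - \frac{17}{-1}} - 2\right) 37} = \frac{1}{\left(\sqrt{539 - -17} - 2\right) 37} = \frac{1}{\left(\sqrt{539 + 17} - 2\right) 37} = \frac{1}{\left(\sqrt{556} - 2\right) 37} = \frac{1}{\left(2 \sqrt{139} - 2\right) 37} = \frac{1}{\left(-2 + 2 \sqrt{139}\right) 37} = \frac{1}{-74 + 74 \sqrt{139}}$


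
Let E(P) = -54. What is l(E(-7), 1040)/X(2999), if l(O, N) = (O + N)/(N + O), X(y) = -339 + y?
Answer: 1/2660 ≈ 0.00037594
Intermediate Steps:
l(O, N) = 1 (l(O, N) = (N + O)/(N + O) = 1)
l(E(-7), 1040)/X(2999) = 1/(-339 + 2999) = 1/2660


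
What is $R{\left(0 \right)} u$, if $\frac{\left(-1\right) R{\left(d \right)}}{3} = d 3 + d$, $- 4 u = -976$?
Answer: $0$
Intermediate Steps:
$u = 244$ ($u = \left(- \frac{1}{4}\right) \left(-976\right) = 244$)
$R{\left(d \right)} = - 12 d$ ($R{\left(d \right)} = - 3 \left(d 3 + d\right) = - 3 \left(3 d + d\right) = - 3 \cdot 4 d = - 12 d$)
$R{\left(0 \right)} u = \left(-12\right) 0 \cdot 244 = 0 \cdot 244 = 0$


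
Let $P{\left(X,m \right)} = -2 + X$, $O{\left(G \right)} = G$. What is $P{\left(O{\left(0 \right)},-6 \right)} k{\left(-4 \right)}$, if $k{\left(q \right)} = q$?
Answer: $8$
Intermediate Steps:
$P{\left(O{\left(0 \right)},-6 \right)} k{\left(-4 \right)} = \left(-2 + 0\right) \left(-4\right) = \left(-2\right) \left(-4\right) = 8$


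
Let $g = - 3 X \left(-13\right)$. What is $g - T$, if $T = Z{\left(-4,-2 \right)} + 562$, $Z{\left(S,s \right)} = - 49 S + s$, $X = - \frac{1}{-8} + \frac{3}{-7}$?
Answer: $- \frac{42999}{56} \approx -767.84$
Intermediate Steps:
$X = - \frac{17}{56}$ ($X = \left(-1\right) \left(- \frac{1}{8}\right) + 3 \left(- \frac{1}{7}\right) = \frac{1}{8} - \frac{3}{7} = - \frac{17}{56} \approx -0.30357$)
$Z{\left(S,s \right)} = s - 49 S$
$g = - \frac{663}{56}$ ($g = \left(-3\right) \left(- \frac{17}{56}\right) \left(-13\right) = \frac{51}{56} \left(-13\right) = - \frac{663}{56} \approx -11.839$)
$T = 756$ ($T = \left(-2 - -196\right) + 562 = \left(-2 + 196\right) + 562 = 194 + 562 = 756$)
$g - T = - \frac{663}{56} - 756 = - \frac{42999}{56}$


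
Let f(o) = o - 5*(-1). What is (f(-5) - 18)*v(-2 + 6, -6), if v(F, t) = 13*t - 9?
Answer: 1566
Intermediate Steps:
f(o) = 5 + o (f(o) = o + 5 = 5 + o)
v(F, t) = -9 + 13*t
(f(-5) - 18)*v(-2 + 6, -6) = ((5 - 5) - 18)*(-9 + 13*(-6)) = (0 - 18)*(-9 - 78) = -18*(-87) = 1566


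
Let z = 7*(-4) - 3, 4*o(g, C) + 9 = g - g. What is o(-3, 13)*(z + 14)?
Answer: 153/4 ≈ 38.250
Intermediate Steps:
o(g, C) = -9/4 (o(g, C) = -9/4 + (g - g)/4 = -9/4 + (1/4)*0 = -9/4 + 0 = -9/4)
z = -31 (z = -28 - 3 = -31)
o(-3, 13)*(z + 14) = -9*(-31 + 14)/4 = -9/4*(-17) = 153/4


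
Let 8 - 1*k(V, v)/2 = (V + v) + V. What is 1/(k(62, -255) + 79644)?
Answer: 1/79922 ≈ 1.2512e-5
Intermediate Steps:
k(V, v) = 16 - 4*V - 2*v (k(V, v) = 16 - 2*((V + v) + V) = 16 - 2*(v + 2*V) = 16 + (-4*V - 2*v) = 16 - 4*V - 2*v)
1/(k(62, -255) + 79644) = 1/((16 - 4*62 - 2*(-255)) + 79644) = 1/((16 - 248 + 510) + 79644) = 1/(278 + 79644) = 1/79922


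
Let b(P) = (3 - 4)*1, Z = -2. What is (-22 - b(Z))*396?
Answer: -8316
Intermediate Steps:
b(P) = -1 (b(P) = -1*1 = -1)
(-22 - b(Z))*396 = (-22 - 1*(-1))*396 = (-22 + 1)*396 = -21*396 = -8316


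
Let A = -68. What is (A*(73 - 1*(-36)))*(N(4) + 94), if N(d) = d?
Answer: -726376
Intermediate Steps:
(A*(73 - 1*(-36)))*(N(4) + 94) = (-68*(73 - 1*(-36)))*(4 + 94) = -68*(73 + 36)*98 = -68*109*98 = -7412*98 = -726376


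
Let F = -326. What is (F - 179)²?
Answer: 255025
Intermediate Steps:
(F - 179)² = (-326 - 179)² = (-505)² = 255025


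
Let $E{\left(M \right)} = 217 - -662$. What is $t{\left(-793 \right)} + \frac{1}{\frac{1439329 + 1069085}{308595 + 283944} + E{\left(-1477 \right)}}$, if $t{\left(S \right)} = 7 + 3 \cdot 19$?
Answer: $\frac{11165001673}{174450065} \approx 64.001$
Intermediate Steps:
$t{\left(S \right)} = 64$ ($t{\left(S \right)} = 7 + 57 = 64$)
$E{\left(M \right)} = 879$ ($E{\left(M \right)} = 217 + 662 = 879$)
$t{\left(-793 \right)} + \frac{1}{\frac{1439329 + 1069085}{308595 + 283944} + E{\left(-1477 \right)}} = 64 + \frac{1}{\frac{1439329 + 1069085}{308595 + 283944} + 879} = 64 + \frac{1}{\frac{2508414}{592539} + 879} = 64 + \frac{1}{2508414 \cdot \frac{1}{592539} + 879} = 64 + \frac{1}{\frac{836138}{197513} + 879} = 64 + \frac{1}{\frac{174450065}{197513}} = 64 + \frac{197513}{174450065} = \frac{11165001673}{174450065}$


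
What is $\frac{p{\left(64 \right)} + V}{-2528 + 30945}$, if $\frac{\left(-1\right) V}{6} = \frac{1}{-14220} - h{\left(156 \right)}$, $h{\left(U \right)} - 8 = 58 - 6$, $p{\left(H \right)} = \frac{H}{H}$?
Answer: $\frac{855571}{67348290} \approx 0.012704$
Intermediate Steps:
$p{\left(H \right)} = 1$
$h{\left(U \right)} = 60$ ($h{\left(U \right)} = 8 + \left(58 - 6\right) = 8 + 52 = 60$)
$V = \frac{853201}{2370}$ ($V = - 6 \left(\frac{1}{-14220} - 60\right) = - 6 \left(- \frac{1}{14220} - 60\right) = \left(-6\right) \left(- \frac{853201}{14220}\right) = \frac{853201}{2370} \approx 360.0$)
$\frac{p{\left(64 \right)} + V}{-2528 + 30945} = \frac{1 + \frac{853201}{2370}}{-2528 + 30945} = \frac{855571}{2370 \cdot 28417} = \frac{855571}{2370} \cdot \frac{1}{28417} = \frac{855571}{67348290}$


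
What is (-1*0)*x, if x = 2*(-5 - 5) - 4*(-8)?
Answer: 0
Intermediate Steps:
x = 12 (x = 2*(-10) + 32 = -20 + 32 = 12)
(-1*0)*x = -1*0*12 = 0*12 = 0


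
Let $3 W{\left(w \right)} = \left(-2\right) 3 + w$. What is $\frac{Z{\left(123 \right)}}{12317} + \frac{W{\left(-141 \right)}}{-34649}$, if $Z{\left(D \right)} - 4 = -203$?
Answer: $- \frac{6291618}{426771733} \approx -0.014742$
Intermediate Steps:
$W{\left(w \right)} = -2 + \frac{w}{3}$ ($W{\left(w \right)} = \frac{\left(-2\right) 3 + w}{3} = \frac{-6 + w}{3} = -2 + \frac{w}{3}$)
$Z{\left(D \right)} = -199$ ($Z{\left(D \right)} = 4 - 203 = -199$)
$\frac{Z{\left(123 \right)}}{12317} + \frac{W{\left(-141 \right)}}{-34649} = - \frac{199}{12317} + \frac{-2 + \frac{1}{3} \left(-141\right)}{-34649} = \left(-199\right) \frac{1}{12317} + \left(-2 - 47\right) \left(- \frac{1}{34649}\right) = - \frac{199}{12317} - - \frac{49}{34649} = - \frac{199}{12317} + \frac{49}{34649} = - \frac{6291618}{426771733}$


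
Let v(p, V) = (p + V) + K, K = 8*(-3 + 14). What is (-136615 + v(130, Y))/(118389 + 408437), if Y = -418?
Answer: -136815/526826 ≈ -0.25970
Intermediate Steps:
K = 88 (K = 8*11 = 88)
v(p, V) = 88 + V + p (v(p, V) = (p + V) + 88 = (V + p) + 88 = 88 + V + p)
(-136615 + v(130, Y))/(118389 + 408437) = (-136615 + (88 - 418 + 130))/(118389 + 408437) = (-136615 - 200)/526826 = -136815*1/526826 = -136815/526826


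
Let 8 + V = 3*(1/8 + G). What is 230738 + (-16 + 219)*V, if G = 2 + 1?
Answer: 1848137/8 ≈ 2.3102e+5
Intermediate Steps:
G = 3
V = 11/8 (V = -8 + 3*(1/8 + 3) = -8 + 3*(⅛ + 3) = -8 + 3*(25/8) = -8 + 75/8 = 11/8 ≈ 1.3750)
230738 + (-16 + 219)*V = 230738 + (-16 + 219)*(11/8) = 230738 + 203*(11/8) = 230738 + 2233/8 = 1848137/8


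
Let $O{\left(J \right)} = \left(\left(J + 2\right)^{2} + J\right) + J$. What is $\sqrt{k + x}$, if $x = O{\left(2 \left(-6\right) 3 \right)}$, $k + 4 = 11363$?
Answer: $\sqrt{12443} \approx 111.55$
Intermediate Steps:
$k = 11359$ ($k = -4 + 11363 = 11359$)
$O{\left(J \right)} = \left(2 + J\right)^{2} + 2 J$ ($O{\left(J \right)} = \left(\left(2 + J\right)^{2} + J\right) + J = \left(J + \left(2 + J\right)^{2}\right) + J = \left(2 + J\right)^{2} + 2 J$)
$x = 1084$ ($x = \left(2 + 2 \left(-6\right) 3\right)^{2} + 2 \cdot 2 \left(-6\right) 3 = \left(2 - 36\right)^{2} + 2 \left(\left(-12\right) 3\right) = \left(2 - 36\right)^{2} + 2 \left(-36\right) = \left(-34\right)^{2} - 72 = 1156 - 72 = 1084$)
$\sqrt{k + x} = \sqrt{11359 + 1084} = \sqrt{12443}$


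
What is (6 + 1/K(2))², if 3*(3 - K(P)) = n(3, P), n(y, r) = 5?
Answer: 729/16 ≈ 45.563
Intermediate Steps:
K(P) = 4/3 (K(P) = 3 - ⅓*5 = 3 - 5/3 = 4/3)
(6 + 1/K(2))² = (6 + 1/(4/3))² = (6 + ¾)² = (27/4)² = 729/16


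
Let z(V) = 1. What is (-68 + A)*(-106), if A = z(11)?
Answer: 7102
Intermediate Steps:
A = 1
(-68 + A)*(-106) = (-68 + 1)*(-106) = -67*(-106) = 7102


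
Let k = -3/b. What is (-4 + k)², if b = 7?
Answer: 961/49 ≈ 19.612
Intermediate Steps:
k = -3/7 ≈ -0.42857
(-4 + k)² = (-4 - 3/7)² = (-31/7)² = 961/49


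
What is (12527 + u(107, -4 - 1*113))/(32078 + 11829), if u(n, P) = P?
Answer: 12410/43907 ≈ 0.28264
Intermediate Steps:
(12527 + u(107, -4 - 1*113))/(32078 + 11829) = (12527 + (-4 - 1*113))/(32078 + 11829) = (12527 + (-4 - 113))/43907 = (12527 - 117)*(1/43907) = 12410*(1/43907) = 12410/43907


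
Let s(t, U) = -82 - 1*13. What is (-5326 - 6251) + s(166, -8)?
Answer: -11672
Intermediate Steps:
s(t, U) = -95 (s(t, U) = -82 - 13 = -95)
(-5326 - 6251) + s(166, -8) = (-5326 - 6251) - 95 = -11577 - 95 = -11672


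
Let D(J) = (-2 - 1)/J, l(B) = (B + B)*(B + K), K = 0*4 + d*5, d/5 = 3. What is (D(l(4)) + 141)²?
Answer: 7940413881/399424 ≈ 19880.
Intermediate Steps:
d = 15 (d = 5*3 = 15)
K = 75 (K = 0*4 + 15*5 = 0 + 75 = 75)
l(B) = 2*B*(75 + B) (l(B) = (B + B)*(B + 75) = (2*B)*(75 + B) = 2*B*(75 + B))
D(J) = -3/J
(D(l(4)) + 141)² = (-3*1/(8*(75 + 4)) + 141)² = (-3/(2*4*79) + 141)² = (-3/632 + 141)² = (89109/632)² = 7940413881/399424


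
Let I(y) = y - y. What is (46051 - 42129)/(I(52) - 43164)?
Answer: -1961/21582 ≈ -0.090863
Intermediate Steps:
I(y) = 0
(46051 - 42129)/(I(52) - 43164) = (46051 - 42129)/(0 - 43164) = 3922/(-43164) = 3922*(-1/43164) = -1961/21582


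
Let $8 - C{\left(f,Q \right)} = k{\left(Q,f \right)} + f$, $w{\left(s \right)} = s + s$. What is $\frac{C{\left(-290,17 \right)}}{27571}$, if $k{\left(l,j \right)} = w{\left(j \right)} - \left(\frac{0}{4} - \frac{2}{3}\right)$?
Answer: $\frac{2632}{82713} \approx 0.031821$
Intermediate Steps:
$w{\left(s \right)} = 2 s$
$k{\left(l,j \right)} = \frac{2}{3} + 2 j$ ($k{\left(l,j \right)} = 2 j - \left(\frac{0}{4} - \frac{2}{3}\right) = 2 j - \left(0 \cdot \frac{1}{4} - \frac{2}{3}\right) = 2 j - \left(0 - \frac{2}{3}\right) = 2 j - - \frac{2}{3} = 2 j + \frac{2}{3} = \frac{2}{3} + 2 j$)
$C{\left(f,Q \right)} = \frac{22}{3} - 3 f$ ($C{\left(f,Q \right)} = 8 - \left(\left(\frac{2}{3} + 2 f\right) + f\right) = 8 - \left(\frac{2}{3} + 3 f\right) = \frac{22}{3} - 3 f$)
$\frac{C{\left(-290,17 \right)}}{27571} = \frac{\frac{22}{3} - -870}{27571} = \left(\frac{22}{3} + 870\right) \frac{1}{27571} = \frac{2632}{3} \cdot \frac{1}{27571} = \frac{2632}{82713}$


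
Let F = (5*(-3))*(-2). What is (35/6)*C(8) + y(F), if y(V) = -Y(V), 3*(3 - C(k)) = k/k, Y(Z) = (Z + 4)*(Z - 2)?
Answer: -8428/9 ≈ -936.44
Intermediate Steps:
Y(Z) = (-2 + Z)*(4 + Z) (Y(Z) = (4 + Z)*(-2 + Z) = (-2 + Z)*(4 + Z))
F = 30 (F = -15*(-2) = 30)
C(k) = 8/3 (C(k) = 3 - k/(3*k) = 3 - ⅓*1 = 3 - ⅓ = 8/3)
y(V) = 8 - V² - 2*V (y(V) = -(-8 + V² + 2*V) = 8 - V² - 2*V)
(35/6)*C(8) + y(F) = (35/6)*(8/3) + (8 - 1*30² - 2*30) = (35*(⅙))*(8/3) + (8 - 1*900 - 60) = (35/6)*(8/3) + (8 - 900 - 60) = 140/9 - 952 = -8428/9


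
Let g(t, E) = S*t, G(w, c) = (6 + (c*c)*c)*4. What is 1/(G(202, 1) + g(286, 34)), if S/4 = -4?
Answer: -1/4548 ≈ -0.00021988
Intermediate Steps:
S = -16 (S = 4*(-4) = -16)
G(w, c) = 24 + 4*c³ (G(w, c) = (6 + c²*c)*4 = (6 + c³)*4 = 24 + 4*c³)
g(t, E) = -16*t
1/(G(202, 1) + g(286, 34)) = 1/((24 + 4*1³) - 16*286) = 1/((24 + 4*1) - 4576) = 1/((24 + 4) - 4576) = 1/(28 - 4576) = 1/(-4548) = -1/4548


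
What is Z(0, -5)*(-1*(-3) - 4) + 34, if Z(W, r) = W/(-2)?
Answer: 34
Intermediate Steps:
Z(W, r) = -W/2 (Z(W, r) = W*(-½) = -W/2)
Z(0, -5)*(-1*(-3) - 4) + 34 = (-½*0)*(-1*(-3) - 4) + 34 = 0*(3 - 4) + 34 = 0*(-1) + 34 = 0 + 34 = 34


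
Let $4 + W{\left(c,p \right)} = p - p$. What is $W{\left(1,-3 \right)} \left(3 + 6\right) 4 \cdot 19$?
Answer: $-2736$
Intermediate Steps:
$W{\left(c,p \right)} = -4$ ($W{\left(c,p \right)} = -4 + \left(p - p\right) = -4 + 0 = -4$)
$W{\left(1,-3 \right)} \left(3 + 6\right) 4 \cdot 19 = - 4 \left(3 + 6\right) 4 \cdot 19 = - 4 \cdot 9 \cdot 4 \cdot 19 = \left(-4\right) 36 \cdot 19 = \left(-144\right) 19 = -2736$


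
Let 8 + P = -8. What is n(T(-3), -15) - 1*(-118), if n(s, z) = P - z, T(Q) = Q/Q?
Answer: 117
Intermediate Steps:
P = -16 (P = -8 - 8 = -16)
T(Q) = 1
n(s, z) = -16 - z
n(T(-3), -15) - 1*(-118) = (-16 - 1*(-15)) - 1*(-118) = (-16 + 15) + 118 = -1 + 118 = 117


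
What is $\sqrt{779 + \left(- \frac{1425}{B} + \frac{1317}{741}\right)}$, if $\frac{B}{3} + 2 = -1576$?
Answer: $\frac{\sqrt{118659496149246}}{389766} \approx 27.948$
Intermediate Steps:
$B = -4734$ ($B = -6 + 3 \left(-1576\right) = -6 - 4728 = -4734$)
$\sqrt{779 + \left(- \frac{1425}{B} + \frac{1317}{741}\right)} = \sqrt{779 + \left(- \frac{1425}{-4734} + \frac{1317}{741}\right)} = \sqrt{779 + \left(\left(-1425\right) \left(- \frac{1}{4734}\right) + 1317 \cdot \frac{1}{741}\right)} = \sqrt{779 + \left(\frac{475}{1578} + \frac{439}{247}\right)} = \sqrt{779 + \frac{810067}{389766}} = \sqrt{\frac{304437781}{389766}} = \frac{\sqrt{118659496149246}}{389766}$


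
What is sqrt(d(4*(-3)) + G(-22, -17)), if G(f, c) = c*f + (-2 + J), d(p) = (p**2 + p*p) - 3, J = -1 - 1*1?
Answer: sqrt(655) ≈ 25.593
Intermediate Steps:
J = -2 (J = -1 - 1 = -2)
d(p) = -3 + 2*p**2 (d(p) = (p**2 + p**2) - 3 = 2*p**2 - 3 = -3 + 2*p**2)
G(f, c) = -4 + c*f (G(f, c) = c*f + (-2 - 2) = c*f - 4 = -4 + c*f)
sqrt(d(4*(-3)) + G(-22, -17)) = sqrt((-3 + 2*(4*(-3))**2) + (-4 - 17*(-22))) = sqrt((-3 + 2*(-12)**2) + (-4 + 374)) = sqrt((-3 + 2*144) + 370) = sqrt((-3 + 288) + 370) = sqrt(285 + 370) = sqrt(655)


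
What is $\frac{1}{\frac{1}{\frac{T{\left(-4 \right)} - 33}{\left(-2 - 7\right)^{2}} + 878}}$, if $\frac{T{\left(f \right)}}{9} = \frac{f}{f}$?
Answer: $\frac{23698}{27} \approx 877.7$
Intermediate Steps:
$T{\left(f \right)} = 9$ ($T{\left(f \right)} = 9 \frac{f}{f} = 9 \cdot 1 = 9$)
$\frac{1}{\frac{1}{\frac{T{\left(-4 \right)} - 33}{\left(-2 - 7\right)^{2}} + 878}} = \frac{1}{\frac{1}{\frac{9 - 33}{\left(-2 - 7\right)^{2}} + 878}} = \frac{1}{\frac{1}{- \frac{24}{\left(-9\right)^{2}} + 878}} = \frac{1}{\frac{1}{- \frac{24}{81} + 878}} = \frac{1}{\frac{1}{\left(-24\right) \frac{1}{81} + 878}} = \frac{1}{\frac{1}{- \frac{8}{27} + 878}} = \frac{1}{\frac{1}{\frac{23698}{27}}} = \frac{1}{\frac{27}{23698}} = \frac{23698}{27}$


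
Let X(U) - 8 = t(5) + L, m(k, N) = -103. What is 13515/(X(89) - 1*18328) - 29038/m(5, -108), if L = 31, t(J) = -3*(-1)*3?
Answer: 105884519/376568 ≈ 281.18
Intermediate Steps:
t(J) = 9 (t(J) = 3*3 = 9)
X(U) = 48 (X(U) = 8 + (9 + 31) = 8 + 40 = 48)
13515/(X(89) - 1*18328) - 29038/m(5, -108) = 13515/(48 - 1*18328) - 29038/(-103) = 13515/(48 - 18328) - 29038*(-1/103) = 13515/(-18280) + 29038/103 = 13515*(-1/18280) + 29038/103 = -2703/3656 + 29038/103 = 105884519/376568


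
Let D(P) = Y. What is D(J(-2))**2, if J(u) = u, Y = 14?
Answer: 196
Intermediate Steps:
D(P) = 14
D(J(-2))**2 = 14**2 = 196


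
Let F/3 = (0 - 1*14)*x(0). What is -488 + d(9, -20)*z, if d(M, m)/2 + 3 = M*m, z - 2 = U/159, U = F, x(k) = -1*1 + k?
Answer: -69784/53 ≈ -1316.7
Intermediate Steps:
x(k) = -1 + k
F = 42 (F = 3*((0 - 1*14)*(-1 + 0)) = 3*((0 - 14)*(-1)) = 3*(-14*(-1)) = 3*14 = 42)
U = 42
z = 120/53 (z = 2 + 42/159 = 2 + 42*(1/159) = 2 + 14/53 = 120/53 ≈ 2.2642)
d(M, m) = -6 + 2*M*m (d(M, m) = -6 + 2*(M*m) = -6 + 2*M*m)
-488 + d(9, -20)*z = -488 + (-6 + 2*9*(-20))*(120/53) = -488 + (-6 - 360)*(120/53) = -488 - 366*120/53 = -488 - 43920/53 = -69784/53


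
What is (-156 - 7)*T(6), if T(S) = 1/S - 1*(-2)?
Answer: -2119/6 ≈ -353.17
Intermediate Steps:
T(S) = 2 + 1/S (T(S) = 1/S + 2 = 2 + 1/S)
(-156 - 7)*T(6) = (-156 - 7)*(2 + 1/6) = -163*(2 + ⅙) = -163*13/6 = -2119/6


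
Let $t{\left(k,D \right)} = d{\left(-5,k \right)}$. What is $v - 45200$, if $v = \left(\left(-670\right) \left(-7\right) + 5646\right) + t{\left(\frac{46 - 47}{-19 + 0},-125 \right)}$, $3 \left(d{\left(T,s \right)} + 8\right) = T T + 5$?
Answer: $-34862$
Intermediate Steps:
$d{\left(T,s \right)} = - \frac{19}{3} + \frac{T^{2}}{3}$ ($d{\left(T,s \right)} = -8 + \frac{T T + 5}{3} = -8 + \frac{T^{2} + 5}{3} = -8 + \frac{5 + T^{2}}{3} = -8 + \left(\frac{5}{3} + \frac{T^{2}}{3}\right) = - \frac{19}{3} + \frac{T^{2}}{3}$)
$t{\left(k,D \right)} = 2$ ($t{\left(k,D \right)} = - \frac{19}{3} + \frac{\left(-5\right)^{2}}{3} = - \frac{19}{3} + \frac{1}{3} \cdot 25 = - \frac{19}{3} + \frac{25}{3} = 2$)
$v = 10338$ ($v = \left(\left(-670\right) \left(-7\right) + 5646\right) + 2 = \left(4690 + 5646\right) + 2 = 10336 + 2 = 10338$)
$v - 45200 = 10338 - 45200 = -34862$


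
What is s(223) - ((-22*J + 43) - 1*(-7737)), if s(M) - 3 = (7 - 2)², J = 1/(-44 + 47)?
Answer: -23234/3 ≈ -7744.7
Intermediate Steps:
J = ⅓ (J = 1/3 = ⅓ ≈ 0.33333)
s(M) = 28 (s(M) = 3 + (7 - 2)² = 3 + 5² = 3 + 25 = 28)
s(223) - ((-22*J + 43) - 1*(-7737)) = 28 - ((-22*⅓ + 43) - 1*(-7737)) = 28 - ((-22/3 + 43) + 7737) = 28 - (107/3 + 7737) = 28 - 1*23318/3 = 28 - 23318/3 = -23234/3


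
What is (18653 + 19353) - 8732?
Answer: 29274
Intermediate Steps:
(18653 + 19353) - 8732 = 38006 - 8732 = 29274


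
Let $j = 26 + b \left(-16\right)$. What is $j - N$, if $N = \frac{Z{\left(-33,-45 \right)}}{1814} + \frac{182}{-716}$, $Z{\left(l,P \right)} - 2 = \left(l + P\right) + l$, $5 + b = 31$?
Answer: $- \frac{63266646}{162353} \approx -389.69$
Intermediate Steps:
$b = 26$ ($b = -5 + 31 = 26$)
$Z{\left(l,P \right)} = 2 + P + 2 l$ ($Z{\left(l,P \right)} = 2 + \left(\left(l + P\right) + l\right) = 2 + \left(\left(P + l\right) + l\right) = 2 + \left(P + 2 l\right) = 2 + P + 2 l$)
$j = -390$ ($j = 26 + 26 \left(-16\right) = 26 - 416 = -390$)
$N = - \frac{51024}{162353}$ ($N = \frac{2 - 45 + 2 \left(-33\right)}{1814} + \frac{182}{-716} = \left(2 - 45 - 66\right) \frac{1}{1814} + 182 \left(- \frac{1}{716}\right) = \left(-109\right) \frac{1}{1814} - \frac{91}{358} = - \frac{109}{1814} - \frac{91}{358} = - \frac{51024}{162353} \approx -0.31428$)
$j - N = -390 - - \frac{51024}{162353} = -390 + \frac{51024}{162353} = - \frac{63266646}{162353}$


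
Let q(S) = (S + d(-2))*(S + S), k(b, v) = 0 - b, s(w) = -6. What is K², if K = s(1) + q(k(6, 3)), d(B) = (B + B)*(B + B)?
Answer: 15876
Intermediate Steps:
k(b, v) = -b
d(B) = 4*B² (d(B) = (2*B)*(2*B) = 4*B²)
q(S) = 2*S*(16 + S) (q(S) = (S + 4*(-2)²)*(S + S) = (S + 4*4)*(2*S) = (S + 16)*(2*S) = (16 + S)*(2*S) = 2*S*(16 + S))
K = -126 (K = -6 + 2*(-1*6)*(16 - 1*6) = -6 + 2*(-6)*(16 - 6) = -6 + 2*(-6)*10 = -6 - 120 = -126)
K² = (-126)² = 15876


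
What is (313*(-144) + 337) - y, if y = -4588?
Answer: -40147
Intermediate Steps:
(313*(-144) + 337) - y = (313*(-144) + 337) - 1*(-4588) = (-45072 + 337) + 4588 = -44735 + 4588 = -40147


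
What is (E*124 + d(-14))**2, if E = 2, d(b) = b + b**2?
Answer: 184900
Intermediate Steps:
(E*124 + d(-14))**2 = (2*124 - 14*(1 - 14))**2 = (248 - 14*(-13))**2 = (248 + 182)**2 = 430**2 = 184900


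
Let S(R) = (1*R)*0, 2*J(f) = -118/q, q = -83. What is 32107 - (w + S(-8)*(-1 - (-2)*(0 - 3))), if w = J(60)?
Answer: 2664822/83 ≈ 32106.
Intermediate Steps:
J(f) = 59/83 (J(f) = (-118/(-83))/2 = (-118*(-1/83))/2 = (1/2)*(118/83) = 59/83)
S(R) = 0 (S(R) = R*0 = 0)
w = 59/83 ≈ 0.71084
32107 - (w + S(-8)*(-1 - (-2)*(0 - 3))) = 32107 - (59/83 + 0*(-1 - (-2)*(0 - 3))) = 32107 - (59/83 + 0*(-1 - (-2)*(-3))) = 32107 - (59/83 + 0*(-1 - 1*6)) = 32107 - (59/83 + 0*(-1 - 6)) = 32107 - (59/83 + 0*(-7)) = 32107 - (59/83 + 0) = 32107 - 1*59/83 = 32107 - 59/83 = 2664822/83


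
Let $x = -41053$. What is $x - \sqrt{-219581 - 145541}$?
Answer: $-41053 - i \sqrt{365122} \approx -41053.0 - 604.25 i$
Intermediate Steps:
$x - \sqrt{-219581 - 145541} = -41053 - \sqrt{-219581 - 145541} = -41053 - \sqrt{-365122} = -41053 - i \sqrt{365122}$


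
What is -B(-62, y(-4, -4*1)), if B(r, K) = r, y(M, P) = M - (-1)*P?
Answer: 62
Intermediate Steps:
y(M, P) = M + P
-B(-62, y(-4, -4*1)) = -1*(-62) = 62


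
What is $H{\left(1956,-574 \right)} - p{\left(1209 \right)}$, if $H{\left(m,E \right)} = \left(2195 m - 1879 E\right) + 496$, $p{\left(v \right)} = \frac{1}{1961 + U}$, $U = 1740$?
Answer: $\frac{19883481861}{3701} \approx 5.3725 \cdot 10^{6}$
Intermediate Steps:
$p{\left(v \right)} = \frac{1}{3701}$ ($p{\left(v \right)} = \frac{1}{1961 + 1740} = \frac{1}{3701}$)
$H{\left(m,E \right)} = 496 - 1879 E + 2195 m$ ($H{\left(m,E \right)} = \left(- 1879 E + 2195 m\right) + 496 = 496 - 1879 E + 2195 m$)
$H{\left(1956,-574 \right)} - p{\left(1209 \right)} = \left(496 - -1078546 + 2195 \cdot 1956\right) - \frac{1}{3701} = \left(496 + 1078546 + 4293420\right) - \frac{1}{3701} = 5372462 - \frac{1}{3701} = \frac{19883481861}{3701}$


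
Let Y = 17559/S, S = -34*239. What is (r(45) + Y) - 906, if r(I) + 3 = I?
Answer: -7038423/8126 ≈ -866.16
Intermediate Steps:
S = -8126
r(I) = -3 + I
Y = -17559/8126 (Y = 17559/(-8126) = 17559*(-1/8126) = -17559/8126 ≈ -2.1608)
(r(45) + Y) - 906 = ((-3 + 45) - 17559/8126) - 906 = (42 - 17559/8126) - 906 = 323733/8126 - 906 = -7038423/8126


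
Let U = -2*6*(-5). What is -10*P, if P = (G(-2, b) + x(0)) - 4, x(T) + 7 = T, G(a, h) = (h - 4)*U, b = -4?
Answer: 4910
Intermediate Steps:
U = 60 (U = -12*(-5) = 60)
G(a, h) = -240 + 60*h (G(a, h) = (h - 4)*60 = (-4 + h)*60 = -240 + 60*h)
x(T) = -7 + T
P = -491 (P = ((-240 + 60*(-4)) + (-7 + 0)) - 4 = ((-240 - 240) - 7) - 4 = (-480 - 7) - 4 = -487 - 4 = -491)
-10*P = -10*(-491) = 4910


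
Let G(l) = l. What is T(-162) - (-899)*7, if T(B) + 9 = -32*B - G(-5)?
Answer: 11473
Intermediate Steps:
T(B) = -4 - 32*B (T(B) = -9 + (-32*B - 1*(-5)) = -9 + (-32*B + 5) = -9 + (5 - 32*B) = -4 - 32*B)
T(-162) - (-899)*7 = (-4 - 32*(-162)) - (-899)*7 = (-4 + 5184) - 1*(-6293) = 5180 + 6293 = 11473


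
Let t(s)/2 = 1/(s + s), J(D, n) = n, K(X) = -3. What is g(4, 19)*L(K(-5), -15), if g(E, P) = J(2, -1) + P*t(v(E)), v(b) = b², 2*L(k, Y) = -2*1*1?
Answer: -3/16 ≈ -0.18750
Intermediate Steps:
L(k, Y) = -1 (L(k, Y) = (-2*1*1)/2 = (-2*1)/2 = (½)*(-2) = -1)
t(s) = 1/s (t(s) = 2/(s + s) = 2/((2*s)) = 2*(1/(2*s)) = 1/s)
g(E, P) = -1 + P/E² (g(E, P) = -1 + P/(E²) = -1 + P/E²)
g(4, 19)*L(K(-5), -15) = (-1 + 19/4²)*(-1) = (-1 + 19*(1/16))*(-1) = (-1 + 19/16)*(-1) = (3/16)*(-1) = -3/16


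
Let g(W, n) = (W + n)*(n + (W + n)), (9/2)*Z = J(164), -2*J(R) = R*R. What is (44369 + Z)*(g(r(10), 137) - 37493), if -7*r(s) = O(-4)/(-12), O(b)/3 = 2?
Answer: 5428094375/1764 ≈ 3.0772e+6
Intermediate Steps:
O(b) = 6 (O(b) = 3*2 = 6)
J(R) = -R²/2 (J(R) = -R*R/2 = -R²/2)
r(s) = 1/14 (r(s) = -6/(7*(-12)) = -6*(-1)/(7*12) = -⅐*(-½) = 1/14)
Z = -26896/9 (Z = 2*(-½*164²)/9 = 2*(-½*26896)/9 = (2/9)*(-13448) = -26896/9 ≈ -2988.4)
g(W, n) = (W + n)*(W + 2*n)
(44369 + Z)*(g(r(10), 137) - 37493) = (44369 - 26896/9)*(((1/14)² + 2*137² + 3*(1/14)*137) - 37493) = 372425*((1/196 + 2*18769 + 411/14) - 37493)/9 = 372425*((1/196 + 37538 + 411/14) - 37493)/9 = 372425*(7363203/196 - 37493)/9 = (372425/9)*(14575/196) = 5428094375/1764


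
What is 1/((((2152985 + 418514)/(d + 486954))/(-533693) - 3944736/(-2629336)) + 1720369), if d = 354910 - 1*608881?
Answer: 40866913671110073/70306232716356542734252 ≈ 5.8127e-7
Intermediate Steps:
d = -253971 (d = 354910 - 608881 = -253971)
1/((((2152985 + 418514)/(d + 486954))/(-533693) - 3944736/(-2629336)) + 1720369) = 1/((((2152985 + 418514)/(-253971 + 486954))/(-533693) - 3944736/(-2629336)) + 1720369) = 1/(((2571499/232983)*(-1/533693) - 3944736*(-1/2629336)) + 1720369) = 1/(((2571499*(1/232983))*(-1/533693) + 493092/328667) + 1720369) = 1/(((2571499/232983)*(-1/533693) + 493092/328667) + 1720369) = 1/((-2571499/124341396219 + 493092/328667) + 1720369) = 1/(61310902577557315/40866913671110073 + 1720369) = 1/(70306232716356542734252/40866913671110073) = 40866913671110073/70306232716356542734252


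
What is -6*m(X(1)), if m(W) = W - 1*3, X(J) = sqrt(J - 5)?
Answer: 18 - 12*I ≈ 18.0 - 12.0*I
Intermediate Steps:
X(J) = sqrt(-5 + J)
m(W) = -3 + W (m(W) = W - 3 = -3 + W)
-6*m(X(1)) = -6*(-3 + sqrt(-5 + 1)) = -6*(-3 + sqrt(-4)) = -6*(-3 + 2*I) = 18 - 12*I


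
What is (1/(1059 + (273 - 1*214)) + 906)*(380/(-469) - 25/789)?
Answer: -24274364185/31823526 ≈ -762.78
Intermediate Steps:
(1/(1059 + (273 - 1*214)) + 906)*(380/(-469) - 25/789) = (1/(1059 + (273 - 214)) + 906)*(380*(-1/469) - 25*1/789) = (1/(1059 + 59) + 906)*(-380/469 - 25/789) = (1/1118 + 906)*(-311545/370041) = (1012909/1118)*(-311545/370041) = -24274364185/31823526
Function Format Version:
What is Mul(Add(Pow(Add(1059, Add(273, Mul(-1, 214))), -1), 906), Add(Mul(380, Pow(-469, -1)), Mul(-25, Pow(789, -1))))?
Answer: Rational(-24274364185, 31823526) ≈ -762.78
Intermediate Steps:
Mul(Add(Pow(Add(1059, Add(273, Mul(-1, 214))), -1), 906), Add(Mul(380, Pow(-469, -1)), Mul(-25, Pow(789, -1)))) = Mul(Add(Pow(Add(1059, Add(273, -214)), -1), 906), Add(Mul(380, Rational(-1, 469)), Mul(-25, Rational(1, 789)))) = Mul(Add(Pow(Add(1059, 59), -1), 906), Add(Rational(-380, 469), Rational(-25, 789))) = Mul(Add(Pow(1118, -1), 906), Rational(-311545, 370041)) = Mul(Add(Rational(1, 1118), 906), Rational(-311545, 370041)) = Mul(Rational(1012909, 1118), Rational(-311545, 370041)) = Rational(-24274364185, 31823526)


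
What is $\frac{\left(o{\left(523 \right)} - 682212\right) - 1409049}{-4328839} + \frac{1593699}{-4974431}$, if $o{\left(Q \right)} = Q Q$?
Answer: $\frac{2143316025031}{21533510915609} \approx 0.099534$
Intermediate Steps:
$o{\left(Q \right)} = Q^{2}$
$\frac{\left(o{\left(523 \right)} - 682212\right) - 1409049}{-4328839} + \frac{1593699}{-4974431} = \frac{\left(523^{2} - 682212\right) - 1409049}{-4328839} + \frac{1593699}{-4974431} = \left(\left(273529 - 682212\right) - 1409049\right) \left(- \frac{1}{4328839}\right) + 1593699 \left(- \frac{1}{4974431}\right) = \left(-408683 - 1409049\right) \left(- \frac{1}{4328839}\right) - \frac{1593699}{4974431} = \left(-1817732\right) \left(- \frac{1}{4328839}\right) - \frac{1593699}{4974431} = \frac{1817732}{4328839} - \frac{1593699}{4974431} = \frac{2143316025031}{21533510915609}$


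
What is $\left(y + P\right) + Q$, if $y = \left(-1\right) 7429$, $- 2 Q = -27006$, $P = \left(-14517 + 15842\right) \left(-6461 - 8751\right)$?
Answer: $-20149826$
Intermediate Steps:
$P = -20155900$ ($P = 1325 \left(-15212\right) = -20155900$)
$Q = 13503$ ($Q = \left(- \frac{1}{2}\right) \left(-27006\right) = 13503$)
$y = -7429$
$\left(y + P\right) + Q = \left(-7429 - 20155900\right) + 13503 = -20163329 + 13503 = -20149826$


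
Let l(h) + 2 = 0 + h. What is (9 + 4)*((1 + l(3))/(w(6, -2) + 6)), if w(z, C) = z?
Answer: 13/6 ≈ 2.1667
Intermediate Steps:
l(h) = -2 + h (l(h) = -2 + (0 + h) = -2 + h)
(9 + 4)*((1 + l(3))/(w(6, -2) + 6)) = (9 + 4)*((1 + (-2 + 3))/(6 + 6)) = 13*((1 + 1)/12) = 13*(2*(1/12)) = 13*(⅙) = 13/6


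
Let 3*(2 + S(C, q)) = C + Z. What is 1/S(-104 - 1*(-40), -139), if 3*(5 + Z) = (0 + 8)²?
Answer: -9/161 ≈ -0.055901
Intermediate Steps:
Z = 49/3 (Z = -5 + (0 + 8)²/3 = -5 + (⅓)*8² = -5 + (⅓)*64 = -5 + 64/3 = 49/3 ≈ 16.333)
S(C, q) = 31/9 + C/3 (S(C, q) = -2 + (C + 49/3)/3 = -2 + (49/3 + C)/3 = -2 + (49/9 + C/3) = 31/9 + C/3)
1/S(-104 - 1*(-40), -139) = 1/(31/9 + (-104 - 1*(-40))/3) = 1/(31/9 + (-104 + 40)/3) = 1/(31/9 + (⅓)*(-64)) = 1/(31/9 - 64/3) = 1/(-161/9) = -9/161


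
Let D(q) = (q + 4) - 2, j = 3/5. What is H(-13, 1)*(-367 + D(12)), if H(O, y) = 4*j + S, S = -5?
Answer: 4589/5 ≈ 917.80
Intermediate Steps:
j = 3/5 (j = 3*(1/5) = 3/5 ≈ 0.60000)
D(q) = 2 + q (D(q) = (4 + q) - 2 = 2 + q)
H(O, y) = -13/5 (H(O, y) = 4*(3/5) - 5 = 12/5 - 5 = -13/5)
H(-13, 1)*(-367 + D(12)) = -13*(-367 + (2 + 12))/5 = -13*(-367 + 14)/5 = -13/5*(-353) = 4589/5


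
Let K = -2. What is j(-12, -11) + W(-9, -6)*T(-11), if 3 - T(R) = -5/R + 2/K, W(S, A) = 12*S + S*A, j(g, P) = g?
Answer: -2238/11 ≈ -203.45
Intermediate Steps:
W(S, A) = 12*S + A*S
T(R) = 4 + 5/R (T(R) = 3 - (-5/R + 2/(-2)) = 3 - (-5/R + 2*(-½)) = 3 - (-5/R - 1) = 3 - (-1 - 5/R) = 3 + (1 + 5/R) = 4 + 5/R)
j(-12, -11) + W(-9, -6)*T(-11) = -12 + (-9*(12 - 6))*(4 + 5/(-11)) = -12 + (-9*6)*(4 + 5*(-1/11)) = -12 - 54*(4 - 5/11) = -12 - 54*39/11 = -12 - 2106/11 = -2238/11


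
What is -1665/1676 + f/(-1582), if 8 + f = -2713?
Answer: 963183/1325716 ≈ 0.72654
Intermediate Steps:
f = -2721 (f = -8 - 2713 = -2721)
-1665/1676 + f/(-1582) = -1665/1676 - 2721/(-1582) = -1665*1/1676 - 2721*(-1/1582) = -1665/1676 + 2721/1582 = 963183/1325716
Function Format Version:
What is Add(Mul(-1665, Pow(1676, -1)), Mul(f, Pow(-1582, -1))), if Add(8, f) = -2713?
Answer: Rational(963183, 1325716) ≈ 0.72654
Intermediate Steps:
f = -2721 (f = Add(-8, -2713) = -2721)
Add(Mul(-1665, Pow(1676, -1)), Mul(f, Pow(-1582, -1))) = Add(Mul(-1665, Pow(1676, -1)), Mul(-2721, Pow(-1582, -1))) = Add(Mul(-1665, Rational(1, 1676)), Mul(-2721, Rational(-1, 1582))) = Add(Rational(-1665, 1676), Rational(2721, 1582)) = Rational(963183, 1325716)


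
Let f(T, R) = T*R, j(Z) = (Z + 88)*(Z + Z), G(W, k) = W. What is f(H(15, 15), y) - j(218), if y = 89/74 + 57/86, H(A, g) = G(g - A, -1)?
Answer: -133416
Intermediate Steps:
H(A, g) = g - A
y = 2968/1591 (y = 89*(1/74) + 57*(1/86) = 89/74 + 57/86 = 2968/1591 ≈ 1.8655)
j(Z) = 2*Z*(88 + Z) (j(Z) = (88 + Z)*(2*Z) = 2*Z*(88 + Z))
f(T, R) = R*T
f(H(15, 15), y) - j(218) = 2968*(15 - 1*15)/1591 - 2*218*(88 + 218) = 2968*(15 - 15)/1591 - 2*218*306 = (2968/1591)*0 - 1*133416 = 0 - 133416 = -133416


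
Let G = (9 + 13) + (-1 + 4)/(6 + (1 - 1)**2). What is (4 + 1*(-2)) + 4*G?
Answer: 92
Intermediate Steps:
G = 45/2 (G = 22 + 3/(6 + 0**2) = 22 + 3/(6 + 0) = 22 + 3/6 = 22 + 3*(1/6) = 22 + 1/2 = 45/2 ≈ 22.500)
(4 + 1*(-2)) + 4*G = (4 + 1*(-2)) + 4*(45/2) = (4 - 2) + 90 = 2 + 90 = 92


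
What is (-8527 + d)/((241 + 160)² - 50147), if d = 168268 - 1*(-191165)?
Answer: 175453/55327 ≈ 3.1712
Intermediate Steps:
d = 359433 (d = 168268 + 191165 = 359433)
(-8527 + d)/((241 + 160)² - 50147) = (-8527 + 359433)/((241 + 160)² - 50147) = 350906/(401² - 50147) = 350906/(160801 - 50147) = 350906/110654 = 350906*(1/110654) = 175453/55327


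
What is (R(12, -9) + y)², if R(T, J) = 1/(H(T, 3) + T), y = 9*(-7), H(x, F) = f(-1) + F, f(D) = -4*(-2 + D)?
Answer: 2890000/729 ≈ 3964.3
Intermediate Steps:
f(D) = 8 - 4*D
H(x, F) = 12 + F (H(x, F) = (8 - 4*(-1)) + F = (8 + 4) + F = 12 + F)
y = -63
R(T, J) = 1/(15 + T) (R(T, J) = 1/((12 + 3) + T) = 1/(15 + T))
(R(12, -9) + y)² = (1/(15 + 12) - 63)² = (1/27 - 63)² = (-1700/27)² = 2890000/729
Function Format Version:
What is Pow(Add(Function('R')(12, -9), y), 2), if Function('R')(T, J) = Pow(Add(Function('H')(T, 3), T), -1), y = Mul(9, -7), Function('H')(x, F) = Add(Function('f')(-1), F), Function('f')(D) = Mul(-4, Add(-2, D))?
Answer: Rational(2890000, 729) ≈ 3964.3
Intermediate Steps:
Function('f')(D) = Add(8, Mul(-4, D))
Function('H')(x, F) = Add(12, F) (Function('H')(x, F) = Add(Add(8, Mul(-4, -1)), F) = Add(Add(8, 4), F) = Add(12, F))
y = -63
Function('R')(T, J) = Pow(Add(15, T), -1) (Function('R')(T, J) = Pow(Add(Add(12, 3), T), -1) = Pow(Add(15, T), -1))
Pow(Add(Function('R')(12, -9), y), 2) = Pow(Add(Pow(Add(15, 12), -1), -63), 2) = Pow(Add(Pow(27, -1), -63), 2) = Pow(Add(Rational(1, 27), -63), 2) = Pow(Rational(-1700, 27), 2) = Rational(2890000, 729)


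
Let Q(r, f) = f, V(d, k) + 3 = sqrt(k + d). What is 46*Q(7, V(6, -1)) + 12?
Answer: -126 + 46*sqrt(5) ≈ -23.141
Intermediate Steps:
V(d, k) = -3 + sqrt(d + k) (V(d, k) = -3 + sqrt(k + d) = -3 + sqrt(d + k))
46*Q(7, V(6, -1)) + 12 = 46*(-3 + sqrt(6 - 1)) + 12 = 46*(-3 + sqrt(5)) + 12 = (-138 + 46*sqrt(5)) + 12 = -126 + 46*sqrt(5)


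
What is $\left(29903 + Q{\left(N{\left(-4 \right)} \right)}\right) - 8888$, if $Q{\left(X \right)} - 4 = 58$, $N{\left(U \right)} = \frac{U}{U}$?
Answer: $21077$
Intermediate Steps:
$N{\left(U \right)} = 1$
$Q{\left(X \right)} = 62$ ($Q{\left(X \right)} = 4 + 58 = 62$)
$\left(29903 + Q{\left(N{\left(-4 \right)} \right)}\right) - 8888 = \left(29903 + 62\right) - 8888 = 29965 - 8888 = 21077$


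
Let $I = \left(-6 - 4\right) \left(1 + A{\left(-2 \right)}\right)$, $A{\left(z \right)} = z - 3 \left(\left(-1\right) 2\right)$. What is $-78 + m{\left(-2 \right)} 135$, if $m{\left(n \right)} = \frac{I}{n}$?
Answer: $3297$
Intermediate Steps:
$A{\left(z \right)} = 6 + z$ ($A{\left(z \right)} = z - -6 = z + 6 = 6 + z$)
$I = -50$ ($I = \left(-6 - 4\right) \left(1 + \left(6 - 2\right)\right) = - 10 \left(1 + 4\right) = \left(-10\right) 5 = -50$)
$m{\left(n \right)} = - \frac{50}{n}$
$-78 + m{\left(-2 \right)} 135 = -78 + - \frac{50}{-2} \cdot 135 = -78 + \left(-50\right) \left(- \frac{1}{2}\right) 135 = -78 + 25 \cdot 135 = -78 + 3375 = 3297$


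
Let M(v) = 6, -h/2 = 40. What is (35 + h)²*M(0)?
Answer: 12150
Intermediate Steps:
h = -80 (h = -2*40 = -80)
(35 + h)²*M(0) = (35 - 80)²*6 = (-45)²*6 = 2025*6 = 12150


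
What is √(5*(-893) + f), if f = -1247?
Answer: 4*I*√357 ≈ 75.578*I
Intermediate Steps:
√(5*(-893) + f) = √(5*(-893) - 1247) = √(-4465 - 1247) = √(-5712) = 4*I*√357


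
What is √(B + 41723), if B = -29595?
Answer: 4*√758 ≈ 110.13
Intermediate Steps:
√(B + 41723) = √(-29595 + 41723) = √12128 = 4*√758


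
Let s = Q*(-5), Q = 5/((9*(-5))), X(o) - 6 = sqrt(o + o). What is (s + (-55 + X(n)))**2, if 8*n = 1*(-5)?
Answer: 759979/324 - 436*I*sqrt(5)/9 ≈ 2345.6 - 108.33*I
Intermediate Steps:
n = -5/8 (n = (1*(-5))/8 = (1/8)*(-5) = -5/8 ≈ -0.62500)
X(o) = 6 + sqrt(2)*sqrt(o) (X(o) = 6 + sqrt(o + o) = 6 + sqrt(2*o) = 6 + sqrt(2)*sqrt(o))
Q = -1/9 (Q = 5/(-45) = 5*(-1/45) = -1/9 ≈ -0.11111)
s = 5/9 (s = -1/9*(-5) = 5/9 ≈ 0.55556)
(s + (-55 + X(n)))**2 = (5/9 + (-55 + (6 + sqrt(2)*sqrt(-5/8))))**2 = (5/9 + (-55 + (6 + sqrt(2)*(I*sqrt(10)/4))))**2 = (5/9 + (-55 + (6 + I*sqrt(5)/2)))**2 = (5/9 + (-49 + I*sqrt(5)/2))**2 = (-436/9 + I*sqrt(5)/2)**2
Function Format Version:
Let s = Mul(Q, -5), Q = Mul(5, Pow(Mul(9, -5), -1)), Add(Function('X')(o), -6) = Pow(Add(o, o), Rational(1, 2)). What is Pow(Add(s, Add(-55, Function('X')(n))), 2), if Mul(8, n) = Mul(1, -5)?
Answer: Add(Rational(759979, 324), Mul(Rational(-436, 9), I, Pow(5, Rational(1, 2)))) ≈ Add(2345.6, Mul(-108.33, I))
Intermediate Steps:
n = Rational(-5, 8) (n = Mul(Rational(1, 8), Mul(1, -5)) = Mul(Rational(1, 8), -5) = Rational(-5, 8) ≈ -0.62500)
Function('X')(o) = Add(6, Mul(Pow(2, Rational(1, 2)), Pow(o, Rational(1, 2)))) (Function('X')(o) = Add(6, Pow(Add(o, o), Rational(1, 2))) = Add(6, Pow(Mul(2, o), Rational(1, 2))) = Add(6, Mul(Pow(2, Rational(1, 2)), Pow(o, Rational(1, 2)))))
Q = Rational(-1, 9) (Q = Mul(5, Pow(-45, -1)) = Mul(5, Rational(-1, 45)) = Rational(-1, 9) ≈ -0.11111)
s = Rational(5, 9) (s = Mul(Rational(-1, 9), -5) = Rational(5, 9) ≈ 0.55556)
Pow(Add(s, Add(-55, Function('X')(n))), 2) = Pow(Add(Rational(5, 9), Add(-55, Add(6, Mul(Pow(2, Rational(1, 2)), Pow(Rational(-5, 8), Rational(1, 2)))))), 2) = Pow(Add(Rational(5, 9), Add(-55, Add(6, Mul(Pow(2, Rational(1, 2)), Mul(Rational(1, 4), I, Pow(10, Rational(1, 2))))))), 2) = Pow(Add(Rational(5, 9), Add(-55, Add(6, Mul(Rational(1, 2), I, Pow(5, Rational(1, 2)))))), 2) = Pow(Add(Rational(5, 9), Add(-49, Mul(Rational(1, 2), I, Pow(5, Rational(1, 2))))), 2) = Pow(Add(Rational(-436, 9), Mul(Rational(1, 2), I, Pow(5, Rational(1, 2)))), 2)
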